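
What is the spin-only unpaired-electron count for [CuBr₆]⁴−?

1

Each bromide is −1; balancing the −4 overall charge requires Cu(II).
Group 11 minus oxidation state 2 gives a d⁹ configuration.
In an octahedral field the d⁹ configuration is t₂g⁶e_g³ (only one arrangement possible), giving 1 unpaired electron.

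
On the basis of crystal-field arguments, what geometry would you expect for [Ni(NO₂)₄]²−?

square planar

Ligand charges: each nitro (N-bound nitrite) is −1. With an overall charge of −2 the nickel centre must be in the +2 oxidation state.
Nickel is a group-10 element; Ni(II) is therefore d⁸.
Coordination number: 4.
Nitro (N-bound nitrite) is a strong-field ligand (high in the spectrochemical series).
A 3d d⁸ ion with strong-field ligands gains enough CFSE to favour square planar over tetrahedral.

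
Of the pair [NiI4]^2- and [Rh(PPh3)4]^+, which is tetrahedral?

For [NiI4]^2-: Summing ligand charges against the −2 overall charge gives an oxidation state of +2 for nickel. Ni sits in group 10, so the d-electron count is 10 − 2 = 8. Iodide is a weak-field ligand. With weak-field ligands the CFSE gain from square planar is small, so a 3d d⁸ ion takes the sterically preferred tetrahedral geometry. → tetrahedral.
For [Rh(PPh3)4]^+: Ligand charges: triphenylphosphine is neutral. With an overall charge of +1 the rhodium centre must be in the +1 oxidation state. Rh sits in group 9, so the d-electron count is 9 − 1 = 8. A 4d d⁸ ion has a large crystal-field splitting; square planar leaves the high-energy d_{x²−y²} orbital empty and maximises CFSE. → square planar.

[NiI4]^2-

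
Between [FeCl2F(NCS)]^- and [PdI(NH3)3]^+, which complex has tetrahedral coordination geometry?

For [FeCl2F(NCS)]^-: Each chloride is −1; each fluoride is −1; each isothiocyanate is −1; balancing the −1 overall charge requires Fe(III). Group 8 minus oxidation state 3 gives a d⁵ configuration. A high-spin d⁵ ion has zero CFSE in either geometry, so four ligands adopt the sterically favoured tetrahedral geometry. → tetrahedral.
For [PdI(NH3)3]^+: Each iodide is −1; ammonia is neutral; balancing the +1 overall charge requires Pd(II). Palladium is a group-10 element; Pd(II) is therefore d⁸. A 4d d⁸ ion has a large crystal-field splitting; square planar leaves the high-energy d_{x²−y²} orbital empty and maximises CFSE. → square planar.

[FeCl2F(NCS)]^-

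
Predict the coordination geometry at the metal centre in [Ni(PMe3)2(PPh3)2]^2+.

square planar

Summing ligand charges against the +2 overall charge gives an oxidation state of +2 for nickel.
Nickel is a group-10 element; Ni(II) is therefore d⁸.
Coordination number: 4.
Trimethylphosphine and triphenylphosphine are strong-field ligands (high in the spectrochemical series).
A 3d d⁸ ion with strong-field ligands gains enough CFSE to favour square planar over tetrahedral.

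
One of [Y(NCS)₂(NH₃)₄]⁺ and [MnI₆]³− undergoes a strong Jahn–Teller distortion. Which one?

[MnI₆]³−

[Y(NCS)₂(NH₃)₄]⁺: Summing ligand charges against the +1 overall charge gives an oxidation state of +3 for yttrium. Group 3 minus oxidation state 3 gives a d⁰ configuration. The d⁰ configuration leaves the e_g set evenly filled (or empty) — no strong Jahn–Teller driving force.
[MnI₆]³−: Ligand charges: each iodide is −1. With an overall charge of −3 the manganese centre must be in the +3 oxidation state. Mn sits in group 7, so the d-electron count is 7 − 3 = 4. Iodide is a weak-field ligand for a first-row metal, so the complex is high-spin. The t₂g³e_g¹ (high-spin) configuration has an unevenly filled e_g set; the Jahn–Teller theorem predicts a tetragonal distortion (typically axial elongation) to lift the degeneracy.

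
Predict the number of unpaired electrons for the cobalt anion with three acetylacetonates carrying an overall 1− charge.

Ligand charges: each acetylacetonate is −1. With an overall charge of −1 the cobalt centre must be in the +2 oxidation state.
Co sits in group 9, so the d-electron count is 9 − 2 = 7.
Counting donor atoms: 3×acetylacetonate (bidentate) → 6 donors. Coordination number = 6.
The spin state decides the count: Acetylacetonate is a weak-field ligand for a first-row metal, so the complex is high-spin.
An octahedral high-spin d⁷ ion is t₂g⁵e_g², giving 3 unpaired electrons.

3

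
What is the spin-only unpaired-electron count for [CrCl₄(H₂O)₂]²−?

Ligand charges: each chloride is −1; water is neutral. With an overall charge of −2 the chromium centre must be in the +2 oxidation state.
Chromium is a group-6 element; Cr(II) is therefore d⁴.
The spin state decides the count: Chloride is a weak-field ligand for a first-row metal, so the complex is high-spin.
An octahedral high-spin d⁴ ion is t₂g³e_g¹, giving 4 unpaired electrons.

4 unpaired electrons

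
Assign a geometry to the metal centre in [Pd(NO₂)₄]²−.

square planar

Summing ligand charges against the −2 overall charge gives an oxidation state of +2 for palladium.
Group 10 minus oxidation state 2 gives a d⁸ configuration.
Coordination number: 4.
A 4d d⁸ ion has a large crystal-field splitting; square planar leaves the high-energy d_{x²−y²} orbital empty and maximises CFSE.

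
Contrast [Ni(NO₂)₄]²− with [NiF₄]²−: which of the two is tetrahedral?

For [Ni(NO₂)₄]²−: Summing ligand charges against the −2 overall charge gives an oxidation state of +2 for nickel. Ni sits in group 10, so the d-electron count is 10 − 2 = 8. Nitro (N-bound nitrite) is a strong-field ligand (high in the spectrochemical series). A 3d d⁸ ion with strong-field ligands gains enough CFSE to favour square planar over tetrahedral. → square planar.
For [NiF₄]²−: Ligand charges: each fluoride is −1. With an overall charge of −2 the nickel centre must be in the +2 oxidation state. Nickel is a group-10 element; Ni(II) is therefore d⁸. Fluoride is a weak-field ligand. With weak-field ligands the CFSE gain from square planar is small, so a 3d d⁸ ion takes the sterically preferred tetrahedral geometry. → tetrahedral.

[NiF₄]²−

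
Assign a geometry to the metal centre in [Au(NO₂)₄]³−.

Ligand charges: each nitro (N-bound nitrite) is −1. With an overall charge of −3 the gold centre must be in the +1 oxidation state.
Au sits in group 11, so the d-electron count is 11 − 1 = 10.
With 4 monodentate ligands the coordination number is 4.
A d¹⁰ ion has no crystal-field stabilisation preference between square planar and tetrahedral, so four ligands adopt the sterically favoured tetrahedral geometry.

tetrahedral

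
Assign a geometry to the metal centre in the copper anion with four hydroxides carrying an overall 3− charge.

tetrahedral

Summing ligand charges against the −3 overall charge gives an oxidation state of +1 for copper.
Cu sits in group 11, so the d-electron count is 11 − 1 = 10.
With 4 monodentate ligands the coordination number is 4.
A d¹⁰ ion has no crystal-field stabilisation preference between square planar and tetrahedral, so four ligands adopt the sterically favoured tetrahedral geometry.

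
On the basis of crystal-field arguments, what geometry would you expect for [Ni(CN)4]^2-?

Ligand charges: each cyanide is −1. With an overall charge of −2 the nickel centre must be in the +2 oxidation state.
Ni sits in group 10, so the d-electron count is 10 − 2 = 8.
With 4 monodentate ligands the coordination number is 4.
Cyanide is a strong-field ligand (high in the spectrochemical series).
A 3d d⁸ ion with strong-field ligands gains enough CFSE to favour square planar over tetrahedral.

square planar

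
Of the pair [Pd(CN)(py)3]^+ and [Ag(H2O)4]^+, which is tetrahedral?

For [Pd(CN)(py)3]^+: Each cyanide is −1; pyridine is neutral; balancing the +1 overall charge requires Pd(II). Group 10 minus oxidation state 2 gives a d⁸ configuration. A 4d d⁸ ion has a large crystal-field splitting; square planar leaves the high-energy d_{x²−y²} orbital empty and maximises CFSE. → square planar.
For [Ag(H2O)4]^+: Ligand charges: water is neutral. With an overall charge of +1 the silver centre must be in the +1 oxidation state. Group 11 minus oxidation state 1 gives a d¹⁰ configuration. A d¹⁰ ion has no crystal-field stabilisation preference between square planar and tetrahedral, so four ligands adopt the sterically favoured tetrahedral geometry. → tetrahedral.

[Ag(H2O)4]^+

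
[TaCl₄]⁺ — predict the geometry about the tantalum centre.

tetrahedral

Each chloride is −1; balancing the +1 overall charge requires Ta(V).
Tantalum is a group-5 element; Ta(V) is therefore d⁰.
Coordination number: 4.
A d⁰ ion has no crystal-field stabilisation preference between square planar and tetrahedral, so four ligands adopt the sterically favoured tetrahedral geometry.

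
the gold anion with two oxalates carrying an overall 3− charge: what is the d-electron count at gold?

Each oxalate is −2; balancing the −3 overall charge requires Au(I).
Au sits in group 11, so the d-electron count is 11 − 1 = 10.

d10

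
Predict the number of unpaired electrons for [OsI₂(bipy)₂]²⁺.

2

Ligand charges: each iodide is −1; 2,2′-bipyridine is neutral. With an overall charge of +2 the osmium centre must be in the +4 oxidation state.
Group 8 minus oxidation state 4 gives a d⁴ configuration.
Counting donor atoms: 2×iodide (monodentate) → 2 donors; 2×2,2′-bipyridine (bidentate) → 4 donors. Coordination number = 6.
The spin state decides the count: a 5d ion has a large Δₒ and is invariably low-spin.
An octahedral low-spin d⁴ ion is t₂g⁴e_g⁰, giving 2 unpaired electrons.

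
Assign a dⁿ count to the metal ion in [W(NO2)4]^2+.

Each nitro (N-bound nitrite) is −1; balancing the +2 overall charge requires W(VI).
Group 6 minus oxidation state 6 gives a d⁰ configuration.

d⁰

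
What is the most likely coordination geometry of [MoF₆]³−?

octahedral

Ligand charges: each fluoride is −1. With an overall charge of −3 the molybdenum centre must be in the +3 oxidation state.
Mo sits in group 6, so the d-electron count is 6 − 3 = 3.
Coordination number: 6.
Six donors around a single metal centre give an octahedral coordination sphere.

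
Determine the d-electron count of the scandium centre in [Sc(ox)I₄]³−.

d⁰

Summing ligand charges against the −3 overall charge gives an oxidation state of +3 for scandium.
Scandium is a group-3 element; Sc(III) is therefore d⁰.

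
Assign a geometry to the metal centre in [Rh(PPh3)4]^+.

Triphenylphosphine is neutral; balancing the +1 overall charge requires Rh(I).
Rh sits in group 9, so the d-electron count is 9 − 1 = 8.
Coordination number: 4.
A 4d d⁸ ion has a large crystal-field splitting; square planar leaves the high-energy d_{x²−y²} orbital empty and maximises CFSE.

square planar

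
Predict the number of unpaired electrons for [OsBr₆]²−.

Summing ligand charges against the −2 overall charge gives an oxidation state of +4 for osmium.
Osmium is a group-8 element; Os(IV) is therefore d⁴.
The spin state decides the count: a 5d ion has a large Δₒ and is invariably low-spin.
An octahedral low-spin d⁴ ion is t₂g⁴e_g⁰, giving 2 unpaired electrons.

2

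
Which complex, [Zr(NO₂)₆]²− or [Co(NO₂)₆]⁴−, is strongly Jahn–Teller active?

[Co(NO₂)₆]⁴−

[Zr(NO₂)₆]²−: Each nitro (N-bound nitrite) is −1; balancing the −2 overall charge requires Zr(IV). Zirconium is a group-4 element; Zr(IV) is therefore d⁰. The d⁰ configuration leaves the e_g set evenly filled (or empty) — no strong Jahn–Teller driving force.
[Co(NO₂)₆]⁴−: Summing ligand charges against the −4 overall charge gives an oxidation state of +2 for cobalt. Co sits in group 9, so the d-electron count is 9 − 2 = 7. Nitro (N-bound nitrite) is a strong-field ligand (high in the spectrochemical series) for a first-row metal, so the complex is low-spin. The t₂g⁶e_g¹ (low-spin) configuration has an unevenly filled e_g set; the Jahn–Teller theorem predicts a tetragonal distortion (typically axial elongation) to lift the degeneracy.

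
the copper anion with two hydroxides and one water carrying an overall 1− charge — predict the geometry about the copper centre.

trigonal planar

Summing ligand charges against the −1 overall charge gives an oxidation state of +1 for copper.
Cu sits in group 11, so the d-electron count is 11 − 1 = 10.
With 3 monodentate ligands the coordination number is 3.
Three ligands around a d¹⁰ centre minimise repulsion in a trigonal-planar arrangement.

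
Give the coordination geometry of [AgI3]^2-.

trigonal planar

Ligand charges: each iodide is −1. With an overall charge of −2 the silver centre must be in the +1 oxidation state.
Group 11 minus oxidation state 1 gives a d¹⁰ configuration.
With 3 monodentate ligands the coordination number is 3.
Three ligands around a d¹⁰ centre minimise repulsion in a trigonal-planar arrangement.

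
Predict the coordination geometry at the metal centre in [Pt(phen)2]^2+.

square planar

1,10-phenanthroline is neutral; balancing the +2 overall charge requires Pt(II).
Group 10 minus oxidation state 2 gives a d⁸ configuration.
Counting donor atoms: 2×1,10-phenanthroline (bidentate) → 4 donors. Coordination number = 4.
A 5d d⁸ ion has a large crystal-field splitting; square planar leaves the high-energy d_{x²−y²} orbital empty and maximises CFSE.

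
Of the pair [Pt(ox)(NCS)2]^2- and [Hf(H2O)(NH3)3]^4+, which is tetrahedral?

For [Pt(ox)(NCS)2]^2-: Summing ligand charges against the −2 overall charge gives an oxidation state of +2 for platinum. Pt sits in group 10, so the d-electron count is 10 − 2 = 8. A 5d d⁸ ion has a large crystal-field splitting; square planar leaves the high-energy d_{x²−y²} orbital empty and maximises CFSE. → square planar.
For [Hf(H2O)(NH3)3]^4+: Ligand charges: water is neutral; ammonia is neutral. With an overall charge of +4 the hafnium centre must be in the +4 oxidation state. Hafnium is a group-4 element; Hf(IV) is therefore d⁰. A d⁰ ion has no crystal-field stabilisation preference between square planar and tetrahedral, so four ligands adopt the sterically favoured tetrahedral geometry. → tetrahedral.

[Hf(H2O)(NH3)3]^4+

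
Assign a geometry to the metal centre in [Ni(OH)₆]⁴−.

octahedral

Each hydroxide is −1; balancing the −4 overall charge requires Ni(II).
Ni sits in group 10, so the d-electron count is 10 − 2 = 8.
With 6 monodentate ligands the coordination number is 6.
Six donors around a single metal centre give an octahedral coordination sphere.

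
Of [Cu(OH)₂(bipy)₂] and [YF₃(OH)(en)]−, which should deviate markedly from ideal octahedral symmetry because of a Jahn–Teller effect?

[Cu(OH)₂(bipy)₂]: Each hydroxide is −1; 2,2′-bipyridine is neutral; balancing the 0 overall charge requires Cu(II). Copper is a group-11 element; Cu(II) is therefore d⁹. The t₂g⁶e_g³ configuration has an unevenly filled e_g set; the Jahn–Teller theorem predicts a tetragonal distortion (typically axial elongation) to lift the degeneracy.
[YF₃(OH)(en)]−: Each fluoride is −1; each hydroxide is −1; ethylenediamine is neutral; balancing the −1 overall charge requires Y(III). Group 3 minus oxidation state 3 gives a d⁰ configuration. The d⁰ configuration leaves the e_g set evenly filled (or empty) — no strong Jahn–Teller driving force.

[Cu(OH)₂(bipy)₂]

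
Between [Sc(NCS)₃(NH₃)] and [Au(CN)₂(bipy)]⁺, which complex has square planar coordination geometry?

For [Sc(NCS)₃(NH₃)]: Each isothiocyanate is −1; ammonia is neutral; balancing the 0 overall charge requires Sc(III). Scandium is a group-3 element; Sc(III) is therefore d⁰. A d⁰ ion has no crystal-field stabilisation preference between square planar and tetrahedral, so four ligands adopt the sterically favoured tetrahedral geometry. → tetrahedral.
For [Au(CN)₂(bipy)]⁺: Ligand charges: each cyanide is −1; 2,2′-bipyridine is neutral. With an overall charge of +1 the gold centre must be in the +3 oxidation state. Au sits in group 11, so the d-electron count is 11 − 3 = 8. A 5d d⁸ ion has a large crystal-field splitting; square planar leaves the high-energy d_{x²−y²} orbital empty and maximises CFSE. → square planar.

[Au(CN)₂(bipy)]⁺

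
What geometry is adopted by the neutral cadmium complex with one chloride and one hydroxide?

Ligand charges: each chloride is −1; each hydroxide is −1. With an overall charge of 0 the cadmium centre must be in the +2 oxidation state.
Group 12 minus oxidation state 2 gives a d¹⁰ configuration.
Coordination number: 2.
A d¹⁰ ion with only two ligands adopts a linear arrangement (sp hybridisation; no CFSE preference).

linear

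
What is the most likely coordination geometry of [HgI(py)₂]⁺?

Summing ligand charges against the +1 overall charge gives an oxidation state of +2 for mercury.
Mercury is a group-12 element; Hg(II) is therefore d¹⁰.
With 3 monodentate ligands the coordination number is 3.
Three ligands around a d¹⁰ centre minimise repulsion in a trigonal-planar arrangement.

trigonal planar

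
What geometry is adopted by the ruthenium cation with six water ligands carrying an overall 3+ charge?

octahedral

Water is neutral; balancing the +3 overall charge requires Ru(III).
Ruthenium is a group-8 element; Ru(III) is therefore d⁵.
Coordination number: 6.
Six donors around a single metal centre give an octahedral coordination sphere.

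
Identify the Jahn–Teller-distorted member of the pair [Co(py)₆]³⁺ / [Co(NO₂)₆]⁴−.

[Co(NO₂)₆]⁴−

[Co(py)₆]³⁺: Summing ligand charges against the +3 overall charge gives an oxidation state of +3 for cobalt. Cobalt is a group-9 element; Co(III) is therefore d⁶. Co(III) has an exceptionally large octahedral splitting and is low-spin with essentially every ligand except fluoride. The d⁶ configuration leaves the e_g set evenly filled (or empty) — no strong Jahn–Teller driving force.
[Co(NO₂)₆]⁴−: Ligand charges: each nitro (N-bound nitrite) is −1. With an overall charge of −4 the cobalt centre must be in the +2 oxidation state. Group 9 minus oxidation state 2 gives a d⁷ configuration. Nitro (N-bound nitrite) is a strong-field ligand (high in the spectrochemical series) for a first-row metal, so the complex is low-spin. The t₂g⁶e_g¹ (low-spin) configuration has an unevenly filled e_g set; the Jahn–Teller theorem predicts a tetragonal distortion (typically axial elongation) to lift the degeneracy.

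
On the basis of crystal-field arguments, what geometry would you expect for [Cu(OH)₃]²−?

trigonal planar

Ligand charges: each hydroxide is −1. With an overall charge of −2 the copper centre must be in the +1 oxidation state.
Copper is a group-11 element; Cu(I) is therefore d¹⁰.
With 3 monodentate ligands the coordination number is 3.
Three ligands around a d¹⁰ centre minimise repulsion in a trigonal-planar arrangement.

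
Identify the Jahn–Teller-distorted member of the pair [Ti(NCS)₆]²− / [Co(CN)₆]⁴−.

[Co(CN)₆]⁴−

[Ti(NCS)₆]²−: Ligand charges: each isothiocyanate is −1. With an overall charge of −2 the titanium centre must be in the +4 oxidation state. Group 4 minus oxidation state 4 gives a d⁰ configuration. The d⁰ configuration leaves the e_g set evenly filled (or empty) — no strong Jahn–Teller driving force.
[Co(CN)₆]⁴−: Ligand charges: each cyanide is −1. With an overall charge of −4 the cobalt centre must be in the +2 oxidation state. Cobalt is a group-9 element; Co(II) is therefore d⁷. Cyanide is a strong-field ligand (high in the spectrochemical series) for a first-row metal, so the complex is low-spin. The t₂g⁶e_g¹ (low-spin) configuration has an unevenly filled e_g set; the Jahn–Teller theorem predicts a tetragonal distortion (typically axial elongation) to lift the degeneracy.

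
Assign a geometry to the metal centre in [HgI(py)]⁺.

Summing ligand charges against the +1 overall charge gives an oxidation state of +2 for mercury.
Hg sits in group 12, so the d-electron count is 12 − 2 = 10.
With 2 monodentate ligands the coordination number is 2.
A d¹⁰ ion with only two ligands adopts a linear arrangement (sp hybridisation; no CFSE preference).

linear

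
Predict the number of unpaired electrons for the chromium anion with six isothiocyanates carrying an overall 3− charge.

Ligand charges: each isothiocyanate is −1. With an overall charge of −3 the chromium centre must be in the +3 oxidation state.
Chromium is a group-6 element; Cr(III) is therefore d³.
In an octahedral field the d³ configuration is t₂g³e_g⁰ (only one arrangement possible), giving 3 unpaired electrons.

3 unpaired electrons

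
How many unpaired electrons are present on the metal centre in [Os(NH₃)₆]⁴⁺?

Summing ligand charges against the +4 overall charge gives an oxidation state of +4 for osmium.
Group 8 minus oxidation state 4 gives a d⁴ configuration.
The spin state decides the count: a 5d ion has a large Δₒ and is invariably low-spin.
An octahedral low-spin d⁴ ion is t₂g⁴e_g⁰, giving 2 unpaired electrons.

2 unpaired electrons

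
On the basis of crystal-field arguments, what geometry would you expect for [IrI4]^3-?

Summing ligand charges against the −3 overall charge gives an oxidation state of +1 for iridium.
Ir sits in group 9, so the d-electron count is 9 − 1 = 8.
Coordination number: 4.
A 5d d⁸ ion has a large crystal-field splitting; square planar leaves the high-energy d_{x²−y²} orbital empty and maximises CFSE.

square planar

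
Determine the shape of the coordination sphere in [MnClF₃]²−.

Summing ligand charges against the −2 overall charge gives an oxidation state of +2 for manganese.
Group 7 minus oxidation state 2 gives a d⁵ configuration.
Coordination number: 4.
Chloride and fluoride are weak-field ligands.
A high-spin d⁵ ion has zero CFSE in either geometry, so four ligands adopt the sterically favoured tetrahedral geometry.

tetrahedral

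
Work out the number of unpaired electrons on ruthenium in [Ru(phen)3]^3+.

1,10-phenanthroline is neutral; balancing the +3 overall charge requires Ru(III).
Ruthenium is a group-8 element; Ru(III) is therefore d⁵.
Counting donor atoms: 3×1,10-phenanthroline (bidentate) → 6 donors. Coordination number = 6.
The spin state decides the count: a 4d ion has a large Δₒ and is invariably low-spin.
An octahedral low-spin d⁵ ion is t₂g⁵e_g⁰, giving 1 unpaired electron.

1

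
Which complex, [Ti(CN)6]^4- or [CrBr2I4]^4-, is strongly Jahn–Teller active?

[CrBr2I4]^4-

[Ti(CN)6]^4-: Ligand charges: each cyanide is −1. With an overall charge of −4 the titanium centre must be in the +2 oxidation state. Titanium is a group-4 element; Ti(II) is therefore d². The d² configuration leaves the e_g set evenly filled (or empty) — no strong Jahn–Teller driving force.
[CrBr2I4]^4-: Each bromide is −1; each iodide is −1; balancing the −4 overall charge requires Cr(II). Chromium is a group-6 element; Cr(II) is therefore d⁴. Bromide and iodide are weak-field ligands for a first-row metal, so the complex is high-spin. The t₂g³e_g¹ (high-spin) configuration has an unevenly filled e_g set; the Jahn–Teller theorem predicts a tetragonal distortion (typically axial elongation) to lift the degeneracy.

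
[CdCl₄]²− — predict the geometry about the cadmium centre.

Ligand charges: each chloride is −1. With an overall charge of −2 the cadmium centre must be in the +2 oxidation state.
Group 12 minus oxidation state 2 gives a d¹⁰ configuration.
With 4 monodentate ligands the coordination number is 4.
A d¹⁰ ion has no crystal-field stabilisation preference between square planar and tetrahedral, so four ligands adopt the sterically favoured tetrahedral geometry.

tetrahedral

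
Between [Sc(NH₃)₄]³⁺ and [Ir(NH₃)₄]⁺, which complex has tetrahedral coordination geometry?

[Sc(NH₃)₄]³⁺

For [Sc(NH₃)₄]³⁺: Ligand charges: ammonia is neutral. With an overall charge of +3 the scandium centre must be in the +3 oxidation state. Scandium is a group-3 element; Sc(III) is therefore d⁰. A d⁰ ion has no crystal-field stabilisation preference between square planar and tetrahedral, so four ligands adopt the sterically favoured tetrahedral geometry. → tetrahedral.
For [Ir(NH₃)₄]⁺: Summing ligand charges against the +1 overall charge gives an oxidation state of +1 for iridium. Group 9 minus oxidation state 1 gives a d⁸ configuration. A 5d d⁸ ion has a large crystal-field splitting; square planar leaves the high-energy d_{x²−y²} orbital empty and maximises CFSE. → square planar.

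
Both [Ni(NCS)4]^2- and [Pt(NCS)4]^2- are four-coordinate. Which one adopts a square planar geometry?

For [Ni(NCS)4]^2-: Ligand charges: each isothiocyanate is −1. With an overall charge of −2 the nickel centre must be in the +2 oxidation state. Ni sits in group 10, so the d-electron count is 10 − 2 = 8. Isothiocyanate is a weak-field ligand. With weak-field ligands the CFSE gain from square planar is small, so a 3d d⁸ ion takes the sterically preferred tetrahedral geometry. → tetrahedral.
For [Pt(NCS)4]^2-: Ligand charges: each isothiocyanate is −1. With an overall charge of −2 the platinum centre must be in the +2 oxidation state. Platinum is a group-10 element; Pt(II) is therefore d⁸. A 5d d⁸ ion has a large crystal-field splitting; square planar leaves the high-energy d_{x²−y²} orbital empty and maximises CFSE. → square planar.

[Pt(NCS)4]^2-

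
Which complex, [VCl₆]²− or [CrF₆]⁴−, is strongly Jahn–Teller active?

[CrF₆]⁴−

[VCl₆]²−: Ligand charges: each chloride is −1. With an overall charge of −2 the vanadium centre must be in the +4 oxidation state. Group 5 minus oxidation state 4 gives a d¹ configuration. The d¹ configuration leaves the e_g set evenly filled (or empty) — no strong Jahn–Teller driving force.
[CrF₆]⁴−: Ligand charges: each fluoride is −1. With an overall charge of −4 the chromium centre must be in the +2 oxidation state. Cr sits in group 6, so the d-electron count is 6 − 2 = 4. Fluoride is a weak-field ligand for a first-row metal, so the complex is high-spin. The t₂g³e_g¹ (high-spin) configuration has an unevenly filled e_g set; the Jahn–Teller theorem predicts a tetragonal distortion (typically axial elongation) to lift the degeneracy.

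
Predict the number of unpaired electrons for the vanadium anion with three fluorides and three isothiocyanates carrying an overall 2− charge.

1 unpaired electron

Ligand charges: each fluoride is −1; each isothiocyanate is −1. With an overall charge of −2 the vanadium centre must be in the +4 oxidation state.
Group 5 minus oxidation state 4 gives a d¹ configuration.
In an octahedral field the d¹ configuration is t₂g¹e_g⁰ (only one arrangement possible), giving 1 unpaired electron.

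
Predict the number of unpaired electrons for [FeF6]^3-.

5 unpaired electrons

Each fluoride is −1; balancing the −3 overall charge requires Fe(III).
Iron is a group-8 element; Fe(III) is therefore d⁵.
The spin state decides the count: Fluoride is a weak-field ligand for a first-row metal, so the complex is high-spin.
An octahedral high-spin d⁵ ion is t₂g³e_g², giving 5 unpaired electrons.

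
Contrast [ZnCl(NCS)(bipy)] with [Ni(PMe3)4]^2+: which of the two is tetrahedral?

[ZnCl(NCS)(bipy)]

For [ZnCl(NCS)(bipy)]: Ligand charges: each chloride is −1; each isothiocyanate is −1; 2,2′-bipyridine is neutral. With an overall charge of 0 the zinc centre must be in the +2 oxidation state. Group 12 minus oxidation state 2 gives a d¹⁰ configuration. A d¹⁰ ion has no crystal-field stabilisation preference between square planar and tetrahedral, so four ligands adopt the sterically favoured tetrahedral geometry. → tetrahedral.
For [Ni(PMe3)4]^2+: Trimethylphosphine is neutral; balancing the +2 overall charge requires Ni(II). Nickel is a group-10 element; Ni(II) is therefore d⁸. Trimethylphosphine is a strong-field ligand (high in the spectrochemical series). A 3d d⁸ ion with strong-field ligands gains enough CFSE to favour square planar over tetrahedral. → square planar.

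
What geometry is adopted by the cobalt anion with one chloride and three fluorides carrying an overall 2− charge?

tetrahedral

Each chloride is −1; each fluoride is −1; balancing the −2 overall charge requires Co(II).
Cobalt is a group-9 element; Co(II) is therefore d⁷.
Coordination number: 4.
Chloride and fluoride are weak-field ligands.
For a high-spin 3d d⁷ ion with weak-field ligands the small Δₜ gives little square-planar CFSE advantage, so four ligands adopt the sterically favoured tetrahedral geometry.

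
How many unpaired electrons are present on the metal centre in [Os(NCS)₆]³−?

1 unpaired electron

Summing ligand charges against the −3 overall charge gives an oxidation state of +3 for osmium.
Os sits in group 8, so the d-electron count is 8 − 3 = 5.
The spin state decides the count: a 5d ion has a large Δₒ and is invariably low-spin.
An octahedral low-spin d⁵ ion is t₂g⁵e_g⁰, giving 1 unpaired electron.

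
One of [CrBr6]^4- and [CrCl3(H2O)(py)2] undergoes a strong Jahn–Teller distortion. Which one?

[CrBr6]^4-

[CrBr6]^4-: Summing ligand charges against the −4 overall charge gives an oxidation state of +2 for chromium. Group 6 minus oxidation state 2 gives a d⁴ configuration. Bromide is a weak-field ligand for a first-row metal, so the complex is high-spin. The t₂g³e_g¹ (high-spin) configuration has an unevenly filled e_g set; the Jahn–Teller theorem predicts a tetragonal distortion (typically axial elongation) to lift the degeneracy.
[CrCl3(H2O)(py)2]: Each chloride is −1; water is neutral; pyridine is neutral; balancing the 0 overall charge requires Cr(III). Cr sits in group 6, so the d-electron count is 6 − 3 = 3. The d³ configuration leaves the e_g set evenly filled (or empty) — no strong Jahn–Teller driving force.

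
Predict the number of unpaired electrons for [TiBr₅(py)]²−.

Summing ligand charges against the −2 overall charge gives an oxidation state of +3 for titanium.
Group 4 minus oxidation state 3 gives a d¹ configuration.
In an octahedral field the d¹ configuration is t₂g¹e_g⁰ (only one arrangement possible), giving 1 unpaired electron.

1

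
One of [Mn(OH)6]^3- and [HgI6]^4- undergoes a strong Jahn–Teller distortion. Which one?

[Mn(OH)6]^3-

[Mn(OH)6]^3-: Each hydroxide is −1; balancing the −3 overall charge requires Mn(III). Mn sits in group 7, so the d-electron count is 7 − 3 = 4. Hydroxide is a weak-field ligand for a first-row metal, so the complex is high-spin. The t₂g³e_g¹ (high-spin) configuration has an unevenly filled e_g set; the Jahn–Teller theorem predicts a tetragonal distortion (typically axial elongation) to lift the degeneracy.
[HgI6]^4-: Ligand charges: each iodide is −1. With an overall charge of −4 the mercury centre must be in the +2 oxidation state. Group 12 minus oxidation state 2 gives a d¹⁰ configuration. The d¹⁰ configuration leaves the e_g set evenly filled (or empty) — no strong Jahn–Teller driving force.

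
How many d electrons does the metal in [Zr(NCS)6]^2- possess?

Ligand charges: each isothiocyanate is −1. With an overall charge of −2 the zirconium centre must be in the +4 oxidation state.
Zirconium is a group-4 element; Zr(IV) is therefore d⁰.

d⁰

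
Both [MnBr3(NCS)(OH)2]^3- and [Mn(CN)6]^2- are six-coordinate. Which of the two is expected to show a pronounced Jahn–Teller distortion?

[MnBr3(NCS)(OH)2]^3-: Summing ligand charges against the −3 overall charge gives an oxidation state of +3 for manganese. Manganese is a group-7 element; Mn(III) is therefore d⁴. Bromide, hydroxide, and isothiocyanate are weak-field ligands for a first-row metal, so the complex is high-spin. The t₂g³e_g¹ (high-spin) configuration has an unevenly filled e_g set; the Jahn–Teller theorem predicts a tetragonal distortion (typically axial elongation) to lift the degeneracy.
[Mn(CN)6]^2-: Summing ligand charges against the −2 overall charge gives an oxidation state of +4 for manganese. Manganese is a group-7 element; Mn(IV) is therefore d³. The d³ configuration leaves the e_g set evenly filled (or empty) — no strong Jahn–Teller driving force.

[MnBr3(NCS)(OH)2]^3-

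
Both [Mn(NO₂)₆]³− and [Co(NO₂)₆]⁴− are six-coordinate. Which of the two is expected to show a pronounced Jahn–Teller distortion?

[Mn(NO₂)₆]³−: Each nitro (N-bound nitrite) is −1; balancing the −3 overall charge requires Mn(III). Group 7 minus oxidation state 3 gives a d⁴ configuration. Nitro (N-bound nitrite) is a strong-field ligand (high in the spectrochemical series) for a first-row metal, so the complex is low-spin. The d⁴ configuration leaves the e_g set evenly filled (or empty) — no strong Jahn–Teller driving force.
[Co(NO₂)₆]⁴−: Summing ligand charges against the −4 overall charge gives an oxidation state of +2 for cobalt. Cobalt is a group-9 element; Co(II) is therefore d⁷. Nitro (N-bound nitrite) is a strong-field ligand (high in the spectrochemical series) for a first-row metal, so the complex is low-spin. The t₂g⁶e_g¹ (low-spin) configuration has an unevenly filled e_g set; the Jahn–Teller theorem predicts a tetragonal distortion (typically axial elongation) to lift the degeneracy.

[Co(NO₂)₆]⁴−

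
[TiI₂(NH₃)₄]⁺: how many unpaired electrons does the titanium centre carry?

Summing ligand charges against the +1 overall charge gives an oxidation state of +3 for titanium.
Group 4 minus oxidation state 3 gives a d¹ configuration.
In an octahedral field the d¹ configuration is t₂g¹e_g⁰ (only one arrangement possible), giving 1 unpaired electron.

1 unpaired electron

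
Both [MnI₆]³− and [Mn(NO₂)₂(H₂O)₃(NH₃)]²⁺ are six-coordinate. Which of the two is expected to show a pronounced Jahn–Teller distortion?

[MnI₆]³−

[MnI₆]³−: Ligand charges: each iodide is −1. With an overall charge of −3 the manganese centre must be in the +3 oxidation state. Manganese is a group-7 element; Mn(III) is therefore d⁴. Iodide is a weak-field ligand for a first-row metal, so the complex is high-spin. The t₂g³e_g¹ (high-spin) configuration has an unevenly filled e_g set; the Jahn–Teller theorem predicts a tetragonal distortion (typically axial elongation) to lift the degeneracy.
[Mn(NO₂)₂(H₂O)₃(NH₃)]²⁺: Each nitro (N-bound nitrite) is −1; water is neutral; ammonia is neutral; balancing the +2 overall charge requires Mn(IV). Group 7 minus oxidation state 4 gives a d³ configuration. The d³ configuration leaves the e_g set evenly filled (or empty) — no strong Jahn–Teller driving force.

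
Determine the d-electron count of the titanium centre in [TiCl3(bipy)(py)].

d1

Each chloride is −1; 2,2′-bipyridine is neutral; pyridine is neutral; balancing the 0 overall charge requires Ti(III).
Titanium is a group-4 element; Ti(III) is therefore d¹.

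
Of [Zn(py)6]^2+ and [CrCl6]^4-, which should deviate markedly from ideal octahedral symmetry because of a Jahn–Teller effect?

[CrCl6]^4-

[Zn(py)6]^2+: Summing ligand charges against the +2 overall charge gives an oxidation state of +2 for zinc. Group 12 minus oxidation state 2 gives a d¹⁰ configuration. The d¹⁰ configuration leaves the e_g set evenly filled (or empty) — no strong Jahn–Teller driving force.
[CrCl6]^4-: Ligand charges: each chloride is −1. With an overall charge of −4 the chromium centre must be in the +2 oxidation state. Group 6 minus oxidation state 2 gives a d⁴ configuration. Chloride is a weak-field ligand for a first-row metal, so the complex is high-spin. The t₂g³e_g¹ (high-spin) configuration has an unevenly filled e_g set; the Jahn–Teller theorem predicts a tetragonal distortion (typically axial elongation) to lift the degeneracy.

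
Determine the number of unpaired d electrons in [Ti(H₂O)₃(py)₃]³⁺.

1 unpaired electron

Summing ligand charges against the +3 overall charge gives an oxidation state of +3 for titanium.
Titanium is a group-4 element; Ti(III) is therefore d¹.
In an octahedral field the d¹ configuration is t₂g¹e_g⁰ (only one arrangement possible), giving 1 unpaired electron.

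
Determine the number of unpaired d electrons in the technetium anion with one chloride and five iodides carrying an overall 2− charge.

3 unpaired electrons

Summing ligand charges against the −2 overall charge gives an oxidation state of +4 for technetium.
Tc sits in group 7, so the d-electron count is 7 − 4 = 3.
In an octahedral field the d³ configuration is t₂g³e_g⁰ (only one arrangement possible), giving 3 unpaired electrons.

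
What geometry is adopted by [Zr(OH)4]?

tetrahedral

Each hydroxide is −1; balancing the 0 overall charge requires Zr(IV).
Group 4 minus oxidation state 4 gives a d⁰ configuration.
Coordination number: 4.
A d⁰ ion has no crystal-field stabilisation preference between square planar and tetrahedral, so four ligands adopt the sterically favoured tetrahedral geometry.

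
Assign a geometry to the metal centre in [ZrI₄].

tetrahedral

Summing ligand charges against the 0 overall charge gives an oxidation state of +4 for zirconium.
Zirconium is a group-4 element; Zr(IV) is therefore d⁰.
With 4 monodentate ligands the coordination number is 4.
A d⁰ ion has no crystal-field stabilisation preference between square planar and tetrahedral, so four ligands adopt the sterically favoured tetrahedral geometry.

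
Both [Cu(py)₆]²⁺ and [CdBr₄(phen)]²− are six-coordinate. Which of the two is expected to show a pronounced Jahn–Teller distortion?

[Cu(py)₆]²⁺

[Cu(py)₆]²⁺: Ligand charges: pyridine is neutral. With an overall charge of +2 the copper centre must be in the +2 oxidation state. Group 11 minus oxidation state 2 gives a d⁹ configuration. The t₂g⁶e_g³ configuration has an unevenly filled e_g set; the Jahn–Teller theorem predicts a tetragonal distortion (typically axial elongation) to lift the degeneracy.
[CdBr₄(phen)]²−: Ligand charges: each bromide is −1; 1,10-phenanthroline is neutral. With an overall charge of −2 the cadmium centre must be in the +2 oxidation state. Group 12 minus oxidation state 2 gives a d¹⁰ configuration. The d¹⁰ configuration leaves the e_g set evenly filled (or empty) — no strong Jahn–Teller driving force.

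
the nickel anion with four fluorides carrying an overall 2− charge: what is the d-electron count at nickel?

Ligand charges: each fluoride is −1. With an overall charge of −2 the nickel centre must be in the +2 oxidation state.
Group 10 minus oxidation state 2 gives a d⁸ configuration.

d8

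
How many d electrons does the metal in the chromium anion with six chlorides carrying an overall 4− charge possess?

d⁴

Summing ligand charges against the −4 overall charge gives an oxidation state of +2 for chromium.
Chromium is a group-6 element; Cr(II) is therefore d⁴.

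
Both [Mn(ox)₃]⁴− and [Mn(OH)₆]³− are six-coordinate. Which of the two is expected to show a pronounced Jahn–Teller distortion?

[Mn(OH)₆]³−

[Mn(ox)₃]⁴−: Summing ligand charges against the −4 overall charge gives an oxidation state of +2 for manganese. Manganese is a group-7 element; Mn(II) is therefore d⁵. Oxalate is a weak-field ligand for a first-row metal, so the complex is high-spin. The d⁵ configuration leaves the e_g set evenly filled (or empty) — no strong Jahn–Teller driving force.
[Mn(OH)₆]³−: Ligand charges: each hydroxide is −1. With an overall charge of −3 the manganese centre must be in the +3 oxidation state. Group 7 minus oxidation state 3 gives a d⁴ configuration. Hydroxide is a weak-field ligand for a first-row metal, so the complex is high-spin. The t₂g³e_g¹ (high-spin) configuration has an unevenly filled e_g set; the Jahn–Teller theorem predicts a tetragonal distortion (typically axial elongation) to lift the degeneracy.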